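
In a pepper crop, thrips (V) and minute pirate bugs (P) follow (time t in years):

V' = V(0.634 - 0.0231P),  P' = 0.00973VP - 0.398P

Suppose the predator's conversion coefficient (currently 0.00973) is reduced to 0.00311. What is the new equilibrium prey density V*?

At the interior fixed point, setting dP/dt = 0 with P > 0 fixes V* = (predator death rate)/(VP coefficient) — independent of the other coefficients.
With the change, V* = 0.398/0.00311 = 128; it rises from 40.9.

V* ≈ 128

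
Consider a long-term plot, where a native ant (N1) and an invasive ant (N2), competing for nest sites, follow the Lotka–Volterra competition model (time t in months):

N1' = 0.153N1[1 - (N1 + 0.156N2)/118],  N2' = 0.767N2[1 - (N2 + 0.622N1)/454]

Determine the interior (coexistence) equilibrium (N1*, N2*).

N1* ≈ 52.2, N2* ≈ 422

Setting both brackets to zero gives the nullclines N1 + 0.156N2 = 118 and 0.622N1 + N2 = 454.
Substituting N2 = 454 - 0.622N1 into the first: N1(1 - 0.156·0.622) = 118 - 0.156·454.
So N1* = 47.2/0.903 = 52.2, and then N2* = 454 - 0.622·52.2 = 422.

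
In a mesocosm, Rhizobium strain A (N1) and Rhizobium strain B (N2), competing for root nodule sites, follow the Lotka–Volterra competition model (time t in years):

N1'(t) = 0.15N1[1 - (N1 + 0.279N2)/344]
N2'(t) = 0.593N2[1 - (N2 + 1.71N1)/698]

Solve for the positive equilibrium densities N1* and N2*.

Setting both brackets to zero gives the nullclines N1 + 0.279N2 = 344 and 1.71N1 + N2 = 698.
Substituting N2 = 698 - 1.71N1 into the first: N1(1 - 0.279·1.71) = 344 - 0.279·698.
So N1* = 149/0.523 = 285, and then N2* = 698 - 1.71·285 = 210.

N1* ≈ 285, N2* ≈ 210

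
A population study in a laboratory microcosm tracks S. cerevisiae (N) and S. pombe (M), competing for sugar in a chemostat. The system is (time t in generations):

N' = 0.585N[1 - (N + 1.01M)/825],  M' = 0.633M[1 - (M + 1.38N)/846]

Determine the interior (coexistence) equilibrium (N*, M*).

Setting both brackets to zero gives the nullclines N + 1.01M = 825 and 1.38N + M = 846.
Substituting M = 846 - 1.38N into the first: N(1 - 1.01·1.38) = 825 - 1.01·846.
So N* = -29.5/-0.394 = 74.8, and then M* = 846 - 1.38·74.8 = 743.

N* ≈ 74.8, M* ≈ 743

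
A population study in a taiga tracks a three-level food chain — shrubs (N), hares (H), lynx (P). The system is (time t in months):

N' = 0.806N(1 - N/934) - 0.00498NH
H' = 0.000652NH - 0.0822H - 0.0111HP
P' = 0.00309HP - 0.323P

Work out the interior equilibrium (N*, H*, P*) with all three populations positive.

From dP/dt = 0: 0.00309H* = 0.323, so H* = 105.
From dN/dt = 0: 0.806(1 - N*/934) = 0.00498·105, giving N* = 934·(1 - 0.646) = 331.
From dH/dt = 0: 0.000652·331 - 0.0822 = 0.0111P*, so P* = 0.133/0.0111 = 12.

N* ≈ 331, H* ≈ 105, P* ≈ 12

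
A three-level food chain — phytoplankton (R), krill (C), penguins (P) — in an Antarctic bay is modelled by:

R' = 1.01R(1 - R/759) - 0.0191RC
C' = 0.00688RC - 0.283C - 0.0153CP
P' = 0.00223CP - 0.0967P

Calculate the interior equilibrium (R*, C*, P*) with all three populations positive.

From dP/dt = 0: 0.00223C* = 0.0967, so C* = 43.4.
From dR/dt = 0: 1.01(1 - R*/759) = 0.0191·43.4, giving R* = 759·(1 - 0.82) = 137.
From dC/dt = 0: 0.00688·137 - 0.283 = 0.0153P*, so P* = 0.657/0.0153 = 42.9.

R* ≈ 137, C* ≈ 43.4, P* ≈ 42.9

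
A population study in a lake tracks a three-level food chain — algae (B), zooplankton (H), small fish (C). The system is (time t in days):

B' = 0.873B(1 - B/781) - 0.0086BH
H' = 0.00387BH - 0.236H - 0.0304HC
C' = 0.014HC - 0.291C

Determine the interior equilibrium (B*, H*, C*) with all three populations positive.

From dC/dt = 0: 0.014H* = 0.291, so H* = 20.8.
From dB/dt = 0: 0.873(1 - B*/781) = 0.0086·20.8, giving B* = 781·(1 - 0.205) = 621.
From dH/dt = 0: 0.00387·621 - 0.236 = 0.0304C*, so C* = 2.17/0.0304 = 71.3.

B* ≈ 621, H* ≈ 20.8, C* ≈ 71.3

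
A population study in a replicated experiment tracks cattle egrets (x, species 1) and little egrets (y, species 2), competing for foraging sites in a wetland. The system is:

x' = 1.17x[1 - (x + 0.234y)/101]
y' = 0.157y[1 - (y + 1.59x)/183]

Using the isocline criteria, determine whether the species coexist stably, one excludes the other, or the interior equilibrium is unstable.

Compare the nullcline intercepts: K1/α12 = 101/0.234 = 432 > K2 = 183; K2/α21 = 183/1.59 = 115 > K1 = 101.
Since both inequalities hold, each species can invade when rare, so the interior equilibrium is stable.

stable coexistence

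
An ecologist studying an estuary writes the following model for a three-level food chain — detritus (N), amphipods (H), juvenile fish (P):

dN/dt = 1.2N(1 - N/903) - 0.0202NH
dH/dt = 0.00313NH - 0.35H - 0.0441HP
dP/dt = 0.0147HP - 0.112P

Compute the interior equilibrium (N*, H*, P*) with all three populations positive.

N* ≈ 787, H* ≈ 7.62, P* ≈ 47.9

From dP/dt = 0: 0.0147H* = 0.112, so H* = 7.62.
From dN/dt = 0: 1.2(1 - N*/903) = 0.0202·7.62, giving N* = 903·(1 - 0.128) = 787.
From dH/dt = 0: 0.00313·787 - 0.35 = 0.0441P*, so P* = 2.11/0.0441 = 47.9.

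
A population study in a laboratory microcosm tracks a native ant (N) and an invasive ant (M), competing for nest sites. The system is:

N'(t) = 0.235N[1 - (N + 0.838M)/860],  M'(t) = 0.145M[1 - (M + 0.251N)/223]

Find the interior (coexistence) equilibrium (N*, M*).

N* ≈ 852, M* ≈ 9.04

Setting both brackets to zero gives the nullclines N + 0.838M = 860 and 0.251N + M = 223.
Substituting M = 223 - 0.251N into the first: N(1 - 0.838·0.251) = 860 - 0.838·223.
So N* = 673/0.79 = 852, and then M* = 223 - 0.251·852 = 9.04.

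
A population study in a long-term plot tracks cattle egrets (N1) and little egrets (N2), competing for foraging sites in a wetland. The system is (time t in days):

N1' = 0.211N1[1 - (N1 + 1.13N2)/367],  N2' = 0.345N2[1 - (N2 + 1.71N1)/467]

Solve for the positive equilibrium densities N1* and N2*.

Setting both brackets to zero gives the nullclines N1 + 1.13N2 = 367 and 1.71N1 + N2 = 467.
Substituting N2 = 467 - 1.71N1 into the first: N1(1 - 1.13·1.71) = 367 - 1.13·467.
So N1* = -161/-0.932 = 172, and then N2* = 467 - 1.71·172 = 172.

N1* ≈ 172, N2* ≈ 172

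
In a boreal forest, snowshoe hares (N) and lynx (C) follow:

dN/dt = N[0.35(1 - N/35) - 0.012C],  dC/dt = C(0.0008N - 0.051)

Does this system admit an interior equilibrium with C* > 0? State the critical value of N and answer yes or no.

The predator equation gives dC/dt > 0 only when N > 0.051/0.0008 = 63.7.
Without the predator, N → K = 35. Since 35 < 63.7, the predator cannot invade.

Threshold N = 63.7; K < 63.7, so no, the predator goes extinct.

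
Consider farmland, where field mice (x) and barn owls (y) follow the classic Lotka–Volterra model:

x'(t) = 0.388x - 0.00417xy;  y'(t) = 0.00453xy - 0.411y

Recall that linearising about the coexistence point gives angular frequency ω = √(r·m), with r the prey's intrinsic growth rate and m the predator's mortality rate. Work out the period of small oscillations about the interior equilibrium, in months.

Here r = 0.388 and m = 0.411, so r·m = 0.159.
ω = √0.159 = 0.399 per month, hence T = 2π/ω ≈ 15.7 months.

T ≈ 15.7 months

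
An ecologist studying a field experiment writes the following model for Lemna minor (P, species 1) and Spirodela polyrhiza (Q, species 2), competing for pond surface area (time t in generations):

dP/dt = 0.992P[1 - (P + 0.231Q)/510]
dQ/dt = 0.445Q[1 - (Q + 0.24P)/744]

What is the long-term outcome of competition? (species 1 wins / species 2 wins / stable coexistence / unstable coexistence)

stable coexistence

Compare the nullcline intercepts: K1/α12 = 510/0.231 = 2210 > K2 = 744; K2/α21 = 744/0.24 = 3100 > K1 = 510.
Since both inequalities hold, each species can invade when rare, so the interior equilibrium is stable.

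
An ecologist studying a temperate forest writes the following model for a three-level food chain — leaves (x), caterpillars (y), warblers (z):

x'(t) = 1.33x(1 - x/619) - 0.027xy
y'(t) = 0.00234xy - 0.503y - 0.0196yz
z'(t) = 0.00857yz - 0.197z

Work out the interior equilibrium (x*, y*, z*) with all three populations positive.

From dz/dt = 0: 0.00857y* = 0.197, so y* = 23.
From dx/dt = 0: 1.33(1 - x*/619) = 0.027·23, giving x* = 619·(1 - 0.467) = 330.
From dy/dt = 0: 0.00234·330 - 0.503 = 0.0196z*, so z* = 0.27/0.0196 = 13.8.

x* ≈ 330, y* ≈ 23, z* ≈ 13.8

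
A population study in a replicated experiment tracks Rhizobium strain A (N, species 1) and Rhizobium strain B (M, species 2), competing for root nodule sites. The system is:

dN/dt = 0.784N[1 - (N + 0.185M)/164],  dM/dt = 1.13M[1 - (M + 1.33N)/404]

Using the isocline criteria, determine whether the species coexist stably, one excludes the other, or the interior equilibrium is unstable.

stable coexistence

Compare the nullcline intercepts: K1/α12 = 164/0.185 = 886 > K2 = 404; K2/α21 = 404/1.33 = 304 > K1 = 164.
Since both inequalities hold, each species can invade when rare, so the interior equilibrium is stable.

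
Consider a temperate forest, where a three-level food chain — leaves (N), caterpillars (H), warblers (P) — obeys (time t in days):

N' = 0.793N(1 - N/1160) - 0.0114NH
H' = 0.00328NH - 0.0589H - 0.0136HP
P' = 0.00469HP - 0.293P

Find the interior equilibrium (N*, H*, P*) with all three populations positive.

N* ≈ 118, H* ≈ 62.5, P* ≈ 24.2

From dP/dt = 0: 0.00469H* = 0.293, so H* = 62.5.
From dN/dt = 0: 0.793(1 - N*/1160) = 0.0114·62.5, giving N* = 1160·(1 - 0.898) = 118.
From dH/dt = 0: 0.00328·118 - 0.0589 = 0.0136P*, so P* = 0.329/0.0136 = 24.2.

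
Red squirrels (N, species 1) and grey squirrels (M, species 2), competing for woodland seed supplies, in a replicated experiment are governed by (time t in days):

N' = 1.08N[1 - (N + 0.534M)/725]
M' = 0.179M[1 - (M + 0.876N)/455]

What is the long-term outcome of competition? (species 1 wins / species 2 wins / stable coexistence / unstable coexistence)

species 1 excludes species 2

Compare the nullcline intercepts: K1/α12 = 725/0.534 = 1360 > K2 = 455; K2/α21 = 455/0.876 = 519 < K1 = 725.
Since the inequalities point opposite ways, species 1 can invade but species 2 cannot.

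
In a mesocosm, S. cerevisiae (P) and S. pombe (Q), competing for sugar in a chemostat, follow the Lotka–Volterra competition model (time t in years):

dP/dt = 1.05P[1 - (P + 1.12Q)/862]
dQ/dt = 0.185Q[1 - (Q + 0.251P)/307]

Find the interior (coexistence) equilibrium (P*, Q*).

P* ≈ 721, Q* ≈ 126

Setting both brackets to zero gives the nullclines P + 1.12Q = 862 and 0.251P + Q = 307.
Substituting Q = 307 - 0.251P into the first: P(1 - 1.12·0.251) = 862 - 1.12·307.
So P* = 518/0.719 = 721, and then Q* = 307 - 0.251·721 = 126.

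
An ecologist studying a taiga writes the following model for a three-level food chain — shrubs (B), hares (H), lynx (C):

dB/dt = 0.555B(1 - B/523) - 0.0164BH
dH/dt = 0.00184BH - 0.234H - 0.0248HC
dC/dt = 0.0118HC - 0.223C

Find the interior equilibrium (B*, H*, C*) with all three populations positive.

From dC/dt = 0: 0.0118H* = 0.223, so H* = 18.9.
From dB/dt = 0: 0.555(1 - B*/523) = 0.0164·18.9, giving B* = 523·(1 - 0.558) = 231.
From dH/dt = 0: 0.00184·231 - 0.234 = 0.0248C*, so C* = 0.191/0.0248 = 7.7.

B* ≈ 231, H* ≈ 18.9, C* ≈ 7.7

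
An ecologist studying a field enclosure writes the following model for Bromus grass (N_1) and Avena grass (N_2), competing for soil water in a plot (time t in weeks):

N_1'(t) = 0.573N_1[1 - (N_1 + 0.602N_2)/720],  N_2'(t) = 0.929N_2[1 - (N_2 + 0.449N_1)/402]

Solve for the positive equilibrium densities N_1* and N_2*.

Setting both brackets to zero gives the nullclines N_1 + 0.602N_2 = 720 and 0.449N_1 + N_2 = 402.
Substituting N_2 = 402 - 0.449N_1 into the first: N_1(1 - 0.602·0.449) = 720 - 0.602·402.
So N_1* = 478/0.73 = 655, and then N_2* = 402 - 0.449·655 = 108.

N_1* ≈ 655, N_2* ≈ 108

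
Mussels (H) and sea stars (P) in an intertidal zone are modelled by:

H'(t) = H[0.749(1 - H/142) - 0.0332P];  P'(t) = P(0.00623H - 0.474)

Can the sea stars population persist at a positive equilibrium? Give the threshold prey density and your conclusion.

Threshold H = 76.1; K > 76.1, so yes, the predator persists.

The predator equation gives dP/dt > 0 only when H > 0.474/0.00623 = 76.1.
Without the predator, H → K = 142. Since 142 > 76.1, the predator can invade and persist.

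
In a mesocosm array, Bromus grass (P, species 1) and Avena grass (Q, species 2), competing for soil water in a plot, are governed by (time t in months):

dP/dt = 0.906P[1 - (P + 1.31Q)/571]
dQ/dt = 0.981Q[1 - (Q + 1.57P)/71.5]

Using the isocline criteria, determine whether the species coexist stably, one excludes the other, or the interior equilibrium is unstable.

species 1 excludes species 2

Compare the nullcline intercepts: K1/α12 = 571/1.31 = 436 > K2 = 71.5; K2/α21 = 71.5/1.57 = 45.5 < K1 = 571.
Since the inequalities point opposite ways, species 1 can invade but species 2 cannot.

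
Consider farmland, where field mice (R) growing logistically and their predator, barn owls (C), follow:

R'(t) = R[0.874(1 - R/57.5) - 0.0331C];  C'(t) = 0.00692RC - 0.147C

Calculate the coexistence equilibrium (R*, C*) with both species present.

From dC/dt = 0 with C > 0: 0.00692R* = 0.147, so R* = 21.2.
Substitute into dR/dt = 0: 0.874(1 - 21.2/57.5) = 0.0331C*.
The bracket is 0.631, giving C* = 0.551/0.0331 = 16.6.

R* ≈ 21.2, C* ≈ 16.6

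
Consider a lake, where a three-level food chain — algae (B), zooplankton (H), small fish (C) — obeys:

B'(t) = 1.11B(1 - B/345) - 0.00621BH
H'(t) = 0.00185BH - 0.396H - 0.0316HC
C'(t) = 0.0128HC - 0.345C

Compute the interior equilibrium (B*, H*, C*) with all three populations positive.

B* ≈ 293, H* ≈ 27, C* ≈ 4.62

From dC/dt = 0: 0.0128H* = 0.345, so H* = 27.
From dB/dt = 0: 1.11(1 - B*/345) = 0.00621·27, giving B* = 345·(1 - 0.151) = 293.
From dH/dt = 0: 0.00185·293 - 0.396 = 0.0316C*, so C* = 0.146/0.0316 = 4.62.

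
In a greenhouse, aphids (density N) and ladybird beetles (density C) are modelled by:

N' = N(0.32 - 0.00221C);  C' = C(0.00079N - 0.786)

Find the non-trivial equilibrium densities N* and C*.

Set dC/dt = 0 with C > 0: 0.00079N - 0.786 = 0, so N* = 0.786/0.00079 = 995.
Set dN/dt = 0 with N > 0: 0.32 - 0.00221C = 0, so C* = 0.32/0.00221 = 145.

N* ≈ 995, C* ≈ 145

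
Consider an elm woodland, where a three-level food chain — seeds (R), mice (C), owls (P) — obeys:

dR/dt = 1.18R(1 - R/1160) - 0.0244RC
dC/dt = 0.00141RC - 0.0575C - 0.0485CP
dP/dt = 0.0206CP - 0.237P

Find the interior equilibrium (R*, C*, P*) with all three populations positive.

From dP/dt = 0: 0.0206C* = 0.237, so C* = 11.5.
From dR/dt = 0: 1.18(1 - R*/1160) = 0.0244·11.5, giving R* = 1160·(1 - 0.238) = 884.
From dC/dt = 0: 0.00141·884 - 0.0575 = 0.0485P*, so P* = 1.19/0.0485 = 24.5.

R* ≈ 884, C* ≈ 11.5, P* ≈ 24.5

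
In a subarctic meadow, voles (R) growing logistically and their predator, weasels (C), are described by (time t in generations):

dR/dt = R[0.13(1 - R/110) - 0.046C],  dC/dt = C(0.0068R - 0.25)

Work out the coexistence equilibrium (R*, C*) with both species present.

R* ≈ 36.8, C* ≈ 1.88

From dC/dt = 0 with C > 0: 0.0068R* = 0.25, so R* = 36.8.
Substitute into dR/dt = 0: 0.13(1 - 36.8/110) = 0.046C*.
The bracket is 0.666, giving C* = 0.0866/0.046 = 1.88.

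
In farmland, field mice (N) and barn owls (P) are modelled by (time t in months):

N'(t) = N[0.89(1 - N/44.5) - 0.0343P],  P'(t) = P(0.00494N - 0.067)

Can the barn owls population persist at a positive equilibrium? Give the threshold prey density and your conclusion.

The predator equation gives dP/dt > 0 only when N > 0.067/0.00494 = 13.6.
Without the predator, N → K = 44.5. Since 44.5 > 13.6, the predator can invade and persist.

Threshold N = 13.6; K > 13.6, so yes, the predator persists.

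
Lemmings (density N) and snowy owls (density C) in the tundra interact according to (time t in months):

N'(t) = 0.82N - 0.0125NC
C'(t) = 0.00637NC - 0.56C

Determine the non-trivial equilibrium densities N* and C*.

Set dC/dt = 0 with C > 0: 0.00637N - 0.56 = 0, so N* = 0.56/0.00637 = 87.9.
Set dN/dt = 0 with N > 0: 0.82 - 0.0125C = 0, so C* = 0.82/0.0125 = 65.6.

N* ≈ 87.9, C* ≈ 65.6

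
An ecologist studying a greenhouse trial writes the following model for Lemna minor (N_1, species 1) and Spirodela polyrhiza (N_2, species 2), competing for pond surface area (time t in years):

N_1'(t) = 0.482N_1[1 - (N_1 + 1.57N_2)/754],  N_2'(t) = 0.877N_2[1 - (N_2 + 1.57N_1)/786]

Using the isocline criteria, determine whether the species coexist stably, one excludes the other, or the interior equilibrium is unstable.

Compare the nullcline intercepts: K1/α12 = 754/1.57 = 480 < K2 = 786; K2/α21 = 786/1.57 = 501 < K1 = 754.
Since both are reversed, neither can invade when rare; the interior point is a saddle.

unstable coexistence (outcome depends on initial conditions)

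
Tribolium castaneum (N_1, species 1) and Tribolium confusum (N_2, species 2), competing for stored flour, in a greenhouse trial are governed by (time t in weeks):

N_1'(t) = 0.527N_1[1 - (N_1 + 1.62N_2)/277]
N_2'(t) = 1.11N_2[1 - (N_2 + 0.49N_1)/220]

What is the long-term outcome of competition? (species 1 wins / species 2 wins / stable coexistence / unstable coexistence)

species 2 excludes species 1

Compare the nullcline intercepts: K1/α12 = 277/1.62 = 171 < K2 = 220; K2/α21 = 220/0.49 = 449 > K1 = 277.
Since the inequalities point opposite ways, species 2 can invade but species 1 cannot.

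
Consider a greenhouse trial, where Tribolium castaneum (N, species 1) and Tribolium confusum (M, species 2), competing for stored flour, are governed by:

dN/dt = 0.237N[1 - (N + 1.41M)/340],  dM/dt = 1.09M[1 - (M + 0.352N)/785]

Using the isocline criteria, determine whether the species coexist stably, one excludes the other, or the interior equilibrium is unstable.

Compare the nullcline intercepts: K1/α12 = 340/1.41 = 241 < K2 = 785; K2/α21 = 785/0.352 = 2230 > K1 = 340.
Since the inequalities point opposite ways, species 2 can invade but species 1 cannot.

species 2 excludes species 1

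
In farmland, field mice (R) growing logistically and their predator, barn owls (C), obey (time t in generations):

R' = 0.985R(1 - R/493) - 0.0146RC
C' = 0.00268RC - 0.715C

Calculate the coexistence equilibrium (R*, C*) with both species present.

From dC/dt = 0 with C > 0: 0.00268R* = 0.715, so R* = 267.
Substitute into dR/dt = 0: 0.985(1 - 267/493) = 0.0146C*.
The bracket is 0.459, giving C* = 0.452/0.0146 = 31.

R* ≈ 267, C* ≈ 31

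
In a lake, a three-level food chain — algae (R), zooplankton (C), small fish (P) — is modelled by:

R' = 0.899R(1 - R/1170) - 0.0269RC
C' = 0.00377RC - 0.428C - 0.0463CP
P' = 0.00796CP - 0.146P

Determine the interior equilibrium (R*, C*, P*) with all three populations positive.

R* ≈ 528, C* ≈ 18.3, P* ≈ 33.7

From dP/dt = 0: 0.00796C* = 0.146, so C* = 18.3.
From dR/dt = 0: 0.899(1 - R*/1170) = 0.0269·18.3, giving R* = 1170·(1 - 0.549) = 528.
From dC/dt = 0: 0.00377·528 - 0.428 = 0.0463P*, so P* = 1.56/0.0463 = 33.7.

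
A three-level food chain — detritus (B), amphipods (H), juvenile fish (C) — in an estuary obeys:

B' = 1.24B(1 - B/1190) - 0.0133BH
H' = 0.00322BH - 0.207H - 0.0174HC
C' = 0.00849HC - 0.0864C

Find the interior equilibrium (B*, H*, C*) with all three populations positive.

B* ≈ 1060, H* ≈ 10.2, C* ≈ 184

From dC/dt = 0: 0.00849H* = 0.0864, so H* = 10.2.
From dB/dt = 0: 1.24(1 - B*/1190) = 0.0133·10.2, giving B* = 1190·(1 - 0.109) = 1060.
From dH/dt = 0: 0.00322·1060 - 0.207 = 0.0174C*, so C* = 3.21/0.0174 = 184.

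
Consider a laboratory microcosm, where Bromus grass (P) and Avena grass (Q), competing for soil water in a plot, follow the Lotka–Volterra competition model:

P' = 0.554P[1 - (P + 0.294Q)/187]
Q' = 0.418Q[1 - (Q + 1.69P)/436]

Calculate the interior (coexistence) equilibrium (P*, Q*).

P* ≈ 117, Q* ≈ 238

Setting both brackets to zero gives the nullclines P + 0.294Q = 187 and 1.69P + Q = 436.
Substituting Q = 436 - 1.69P into the first: P(1 - 0.294·1.69) = 187 - 0.294·436.
So P* = 58.8/0.503 = 117, and then Q* = 436 - 1.69·117 = 238.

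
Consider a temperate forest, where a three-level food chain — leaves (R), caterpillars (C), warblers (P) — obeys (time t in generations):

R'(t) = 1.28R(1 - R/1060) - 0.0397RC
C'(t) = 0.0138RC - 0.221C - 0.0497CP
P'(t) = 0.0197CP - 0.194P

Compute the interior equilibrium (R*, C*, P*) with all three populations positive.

R* ≈ 736, C* ≈ 9.85, P* ≈ 200

From dP/dt = 0: 0.0197C* = 0.194, so C* = 9.85.
From dR/dt = 0: 1.28(1 - R*/1060) = 0.0397·9.85, giving R* = 1060·(1 - 0.305) = 736.
From dC/dt = 0: 0.0138·736 - 0.221 = 0.0497P*, so P* = 9.94/0.0497 = 200.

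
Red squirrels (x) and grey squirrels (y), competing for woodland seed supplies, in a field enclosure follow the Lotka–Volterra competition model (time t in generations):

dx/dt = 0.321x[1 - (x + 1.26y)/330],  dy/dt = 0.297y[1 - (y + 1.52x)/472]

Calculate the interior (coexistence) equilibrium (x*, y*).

x* ≈ 289, y* ≈ 32.3

Setting both brackets to zero gives the nullclines x + 1.26y = 330 and 1.52x + y = 472.
Substituting y = 472 - 1.52x into the first: x(1 - 1.26·1.52) = 330 - 1.26·472.
So x* = -265/-0.915 = 289, and then y* = 472 - 1.52·289 = 32.3.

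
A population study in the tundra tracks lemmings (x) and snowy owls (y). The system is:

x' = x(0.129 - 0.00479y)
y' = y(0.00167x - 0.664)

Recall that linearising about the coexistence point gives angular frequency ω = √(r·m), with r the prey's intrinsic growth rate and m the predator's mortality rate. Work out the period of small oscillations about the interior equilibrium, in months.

T ≈ 21.5 months

Here r = 0.129 and m = 0.664, so r·m = 0.0857.
ω = √0.0857 = 0.293 per month, hence T = 2π/ω ≈ 21.5 months.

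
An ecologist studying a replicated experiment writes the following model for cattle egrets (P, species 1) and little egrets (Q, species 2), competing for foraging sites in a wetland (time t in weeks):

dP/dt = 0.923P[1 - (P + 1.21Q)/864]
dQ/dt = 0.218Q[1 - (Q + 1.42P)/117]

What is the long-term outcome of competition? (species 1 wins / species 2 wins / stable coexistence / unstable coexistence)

species 1 excludes species 2

Compare the nullcline intercepts: K1/α12 = 864/1.21 = 714 > K2 = 117; K2/α21 = 117/1.42 = 82.4 < K1 = 864.
Since the inequalities point opposite ways, species 1 can invade but species 2 cannot.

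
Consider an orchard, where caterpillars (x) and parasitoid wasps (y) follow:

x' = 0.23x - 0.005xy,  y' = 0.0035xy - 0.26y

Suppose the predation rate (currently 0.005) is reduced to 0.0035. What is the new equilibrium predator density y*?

At the interior fixed point, setting dx/dt = 0 with x > 0 fixes y* = (prey growth rate)/(xy coefficient) — independent of the other coefficients.
With the change, y* = 0.23/0.0035 = 65.7; it rises from 46.

y* ≈ 65.7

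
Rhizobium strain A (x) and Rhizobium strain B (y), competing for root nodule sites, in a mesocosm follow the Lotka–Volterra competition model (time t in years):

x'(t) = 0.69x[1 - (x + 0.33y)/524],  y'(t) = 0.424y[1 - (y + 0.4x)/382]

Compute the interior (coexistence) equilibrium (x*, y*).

Setting both brackets to zero gives the nullclines x + 0.33y = 524 and 0.4x + y = 382.
Substituting y = 382 - 0.4x into the first: x(1 - 0.33·0.4) = 524 - 0.33·382.
So x* = 398/0.868 = 458, and then y* = 382 - 0.4·458 = 199.

x* ≈ 458, y* ≈ 199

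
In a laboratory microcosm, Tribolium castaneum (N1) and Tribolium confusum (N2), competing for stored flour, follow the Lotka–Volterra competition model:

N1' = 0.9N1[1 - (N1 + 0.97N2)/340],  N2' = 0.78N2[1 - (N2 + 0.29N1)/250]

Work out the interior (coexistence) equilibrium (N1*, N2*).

Setting both brackets to zero gives the nullclines N1 + 0.97N2 = 340 and 0.29N1 + N2 = 250.
Substituting N2 = 250 - 0.29N1 into the first: N1(1 - 0.97·0.29) = 340 - 0.97·250.
So N1* = 97.5/0.719 = 136, and then N2* = 250 - 0.29·136 = 211.

N1* ≈ 136, N2* ≈ 211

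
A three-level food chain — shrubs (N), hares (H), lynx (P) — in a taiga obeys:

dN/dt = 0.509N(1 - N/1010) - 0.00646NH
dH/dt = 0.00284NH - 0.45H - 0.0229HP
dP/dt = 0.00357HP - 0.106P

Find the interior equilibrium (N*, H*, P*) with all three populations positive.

N* ≈ 629, H* ≈ 29.7, P* ≈ 58.4

From dP/dt = 0: 0.00357H* = 0.106, so H* = 29.7.
From dN/dt = 0: 0.509(1 - N*/1010) = 0.00646·29.7, giving N* = 1010·(1 - 0.377) = 629.
From dH/dt = 0: 0.00284·629 - 0.45 = 0.0229P*, so P* = 1.34/0.0229 = 58.4.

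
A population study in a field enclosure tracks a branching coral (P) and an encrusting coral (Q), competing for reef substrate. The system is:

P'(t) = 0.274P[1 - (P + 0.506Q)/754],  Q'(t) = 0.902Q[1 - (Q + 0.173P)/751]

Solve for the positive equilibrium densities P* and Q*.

P* ≈ 410, Q* ≈ 680

Setting both brackets to zero gives the nullclines P + 0.506Q = 754 and 0.173P + Q = 751.
Substituting Q = 751 - 0.173P into the first: P(1 - 0.506·0.173) = 754 - 0.506·751.
So P* = 374/0.912 = 410, and then Q* = 751 - 0.173·410 = 680.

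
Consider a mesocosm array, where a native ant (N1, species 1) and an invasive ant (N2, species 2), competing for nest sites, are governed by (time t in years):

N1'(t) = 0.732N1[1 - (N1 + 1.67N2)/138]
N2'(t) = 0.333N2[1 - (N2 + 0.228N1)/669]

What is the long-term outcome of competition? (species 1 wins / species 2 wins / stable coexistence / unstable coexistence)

Compare the nullcline intercepts: K1/α12 = 138/1.67 = 82.6 < K2 = 669; K2/α21 = 669/0.228 = 2930 > K1 = 138.
Since the inequalities point opposite ways, species 2 can invade but species 1 cannot.

species 2 excludes species 1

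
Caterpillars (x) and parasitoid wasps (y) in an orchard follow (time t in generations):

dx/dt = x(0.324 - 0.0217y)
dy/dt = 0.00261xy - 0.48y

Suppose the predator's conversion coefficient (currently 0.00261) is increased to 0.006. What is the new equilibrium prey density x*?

x* ≈ 80

At the interior fixed point, setting dy/dt = 0 with y > 0 fixes x* = (predator death rate)/(xy coefficient) — independent of the other coefficients.
With the change, x* = 0.48/0.006 = 80; it falls from 184.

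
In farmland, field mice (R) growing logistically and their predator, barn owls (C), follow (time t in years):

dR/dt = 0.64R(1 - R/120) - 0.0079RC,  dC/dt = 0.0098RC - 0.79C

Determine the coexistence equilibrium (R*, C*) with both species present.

R* ≈ 80.6, C* ≈ 26.6

From dC/dt = 0 with C > 0: 0.0098R* = 0.79, so R* = 80.6.
Substitute into dR/dt = 0: 0.64(1 - 80.6/120) = 0.0079C*.
The bracket is 0.328, giving C* = 0.21/0.0079 = 26.6.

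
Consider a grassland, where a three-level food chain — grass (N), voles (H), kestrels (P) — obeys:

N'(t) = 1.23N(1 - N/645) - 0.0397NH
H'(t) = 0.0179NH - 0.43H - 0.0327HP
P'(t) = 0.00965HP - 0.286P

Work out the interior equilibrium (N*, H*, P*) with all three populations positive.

N* ≈ 28, H* ≈ 29.6, P* ≈ 2.18

From dP/dt = 0: 0.00965H* = 0.286, so H* = 29.6.
From dN/dt = 0: 1.23(1 - N*/645) = 0.0397·29.6, giving N* = 645·(1 - 0.957) = 28.
From dH/dt = 0: 0.0179·28 - 0.43 = 0.0327P*, so P* = 0.0712/0.0327 = 2.18.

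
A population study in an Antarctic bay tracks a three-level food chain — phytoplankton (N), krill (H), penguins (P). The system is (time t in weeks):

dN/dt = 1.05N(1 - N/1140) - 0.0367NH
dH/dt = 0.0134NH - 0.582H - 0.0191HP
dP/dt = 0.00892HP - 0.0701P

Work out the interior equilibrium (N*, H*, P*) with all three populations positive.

From dP/dt = 0: 0.00892H* = 0.0701, so H* = 7.86.
From dN/dt = 0: 1.05(1 - N*/1140) = 0.0367·7.86, giving N* = 1140·(1 - 0.275) = 827.
From dH/dt = 0: 0.0134·827 - 0.582 = 0.0191P*, so P* = 10.5/0.0191 = 550.

N* ≈ 827, H* ≈ 7.86, P* ≈ 550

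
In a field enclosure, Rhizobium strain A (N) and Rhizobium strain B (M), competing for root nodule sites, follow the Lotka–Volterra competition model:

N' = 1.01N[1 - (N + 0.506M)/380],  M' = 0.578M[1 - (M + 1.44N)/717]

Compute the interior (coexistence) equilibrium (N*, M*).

Setting both brackets to zero gives the nullclines N + 0.506M = 380 and 1.44N + M = 717.
Substituting M = 717 - 1.44N into the first: N(1 - 0.506·1.44) = 380 - 0.506·717.
So N* = 17.2/0.271 = 63.4, and then M* = 717 - 1.44·63.4 = 626.

N* ≈ 63.4, M* ≈ 626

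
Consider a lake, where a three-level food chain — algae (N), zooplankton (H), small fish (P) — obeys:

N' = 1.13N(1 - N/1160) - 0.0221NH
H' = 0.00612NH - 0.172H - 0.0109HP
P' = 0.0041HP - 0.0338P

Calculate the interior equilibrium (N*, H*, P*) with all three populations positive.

From dP/dt = 0: 0.0041H* = 0.0338, so H* = 8.24.
From dN/dt = 0: 1.13(1 - N*/1160) = 0.0221·8.24, giving N* = 1160·(1 - 0.161) = 973.
From dH/dt = 0: 0.00612·973 - 0.172 = 0.0109P*, so P* = 5.78/0.0109 = 531.

N* ≈ 973, H* ≈ 8.24, P* ≈ 531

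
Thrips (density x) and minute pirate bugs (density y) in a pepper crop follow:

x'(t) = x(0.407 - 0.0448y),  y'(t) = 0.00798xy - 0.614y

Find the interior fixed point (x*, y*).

Set dy/dt = 0 with y > 0: 0.00798x - 0.614 = 0, so x* = 0.614/0.00798 = 76.9.
Set dx/dt = 0 with x > 0: 0.407 - 0.0448y = 0, so y* = 0.407/0.0448 = 9.08.

x* ≈ 76.9, y* ≈ 9.08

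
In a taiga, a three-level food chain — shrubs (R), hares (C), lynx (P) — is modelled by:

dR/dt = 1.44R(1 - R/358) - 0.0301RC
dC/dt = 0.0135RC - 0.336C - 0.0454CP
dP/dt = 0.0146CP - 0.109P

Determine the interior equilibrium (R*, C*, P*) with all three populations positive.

From dP/dt = 0: 0.0146C* = 0.109, so C* = 7.47.
From dR/dt = 0: 1.44(1 - R*/358) = 0.0301·7.47, giving R* = 358·(1 - 0.156) = 302.
From dC/dt = 0: 0.0135·302 - 0.336 = 0.0454P*, so P* = 3.74/0.0454 = 82.4.

R* ≈ 302, C* ≈ 7.47, P* ≈ 82.4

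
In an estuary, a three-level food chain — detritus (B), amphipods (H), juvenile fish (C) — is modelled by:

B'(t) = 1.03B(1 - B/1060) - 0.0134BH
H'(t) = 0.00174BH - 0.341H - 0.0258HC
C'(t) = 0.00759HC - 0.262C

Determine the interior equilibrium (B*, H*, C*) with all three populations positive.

From dC/dt = 0: 0.00759H* = 0.262, so H* = 34.5.
From dB/dt = 0: 1.03(1 - B*/1060) = 0.0134·34.5, giving B* = 1060·(1 - 0.449) = 584.
From dH/dt = 0: 0.00174·584 - 0.341 = 0.0258C*, so C* = 0.675/0.0258 = 26.2.

B* ≈ 584, H* ≈ 34.5, C* ≈ 26.2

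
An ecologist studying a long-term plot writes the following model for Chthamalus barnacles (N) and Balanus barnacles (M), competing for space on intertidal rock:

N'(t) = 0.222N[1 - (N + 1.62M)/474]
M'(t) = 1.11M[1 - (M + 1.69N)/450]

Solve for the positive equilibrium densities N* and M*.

N* ≈ 147, M* ≈ 202

Setting both brackets to zero gives the nullclines N + 1.62M = 474 and 1.69N + M = 450.
Substituting M = 450 - 1.69N into the first: N(1 - 1.62·1.69) = 474 - 1.62·450.
So N* = -255/-1.74 = 147, and then M* = 450 - 1.69·147 = 202.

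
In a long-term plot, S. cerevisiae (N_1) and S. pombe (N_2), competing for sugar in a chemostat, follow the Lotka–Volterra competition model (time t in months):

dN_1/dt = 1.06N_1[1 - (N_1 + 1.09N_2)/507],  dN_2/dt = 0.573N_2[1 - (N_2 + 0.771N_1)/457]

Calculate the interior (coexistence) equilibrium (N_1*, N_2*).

N_1* ≈ 55.6, N_2* ≈ 414

Setting both brackets to zero gives the nullclines N_1 + 1.09N_2 = 507 and 0.771N_1 + N_2 = 457.
Substituting N_2 = 457 - 0.771N_1 into the first: N_1(1 - 1.09·0.771) = 507 - 1.09·457.
So N_1* = 8.87/0.16 = 55.6, and then N_2* = 457 - 0.771·55.6 = 414.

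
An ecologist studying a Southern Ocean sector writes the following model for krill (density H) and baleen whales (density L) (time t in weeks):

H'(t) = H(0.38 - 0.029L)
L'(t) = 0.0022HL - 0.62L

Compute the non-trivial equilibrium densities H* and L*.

H* ≈ 282, L* ≈ 13.1

Set dL/dt = 0 with L > 0: 0.0022H - 0.62 = 0, so H* = 0.62/0.0022 = 282.
Set dH/dt = 0 with H > 0: 0.38 - 0.029L = 0, so L* = 0.38/0.029 = 13.1.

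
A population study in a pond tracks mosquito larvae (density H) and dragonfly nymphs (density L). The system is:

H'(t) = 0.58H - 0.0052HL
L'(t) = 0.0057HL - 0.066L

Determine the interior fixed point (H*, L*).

H* ≈ 11.6, L* ≈ 112

Set dL/dt = 0 with L > 0: 0.0057H - 0.066 = 0, so H* = 0.066/0.0057 = 11.6.
Set dH/dt = 0 with H > 0: 0.58 - 0.0052L = 0, so L* = 0.58/0.0052 = 112.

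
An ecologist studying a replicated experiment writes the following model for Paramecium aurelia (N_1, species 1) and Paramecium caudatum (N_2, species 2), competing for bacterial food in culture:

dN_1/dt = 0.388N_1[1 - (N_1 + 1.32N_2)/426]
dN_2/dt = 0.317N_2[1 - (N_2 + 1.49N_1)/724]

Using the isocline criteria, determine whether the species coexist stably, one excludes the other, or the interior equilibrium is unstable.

species 2 excludes species 1

Compare the nullcline intercepts: K1/α12 = 426/1.32 = 323 < K2 = 724; K2/α21 = 724/1.49 = 486 > K1 = 426.
Since the inequalities point opposite ways, species 2 can invade but species 1 cannot.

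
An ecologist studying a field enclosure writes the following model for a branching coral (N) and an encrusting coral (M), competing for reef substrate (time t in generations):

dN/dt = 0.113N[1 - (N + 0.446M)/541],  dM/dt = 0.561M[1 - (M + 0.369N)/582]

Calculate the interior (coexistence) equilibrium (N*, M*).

N* ≈ 337, M* ≈ 458

Setting both brackets to zero gives the nullclines N + 0.446M = 541 and 0.369N + M = 582.
Substituting M = 582 - 0.369N into the first: N(1 - 0.446·0.369) = 541 - 0.446·582.
So N* = 281/0.835 = 337, and then M* = 582 - 0.369·337 = 458.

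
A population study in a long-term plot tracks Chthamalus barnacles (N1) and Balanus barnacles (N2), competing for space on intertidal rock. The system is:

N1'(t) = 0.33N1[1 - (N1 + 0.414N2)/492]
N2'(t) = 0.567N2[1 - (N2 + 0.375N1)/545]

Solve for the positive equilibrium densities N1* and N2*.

N1* ≈ 315, N2* ≈ 427

Setting both brackets to zero gives the nullclines N1 + 0.414N2 = 492 and 0.375N1 + N2 = 545.
Substituting N2 = 545 - 0.375N1 into the first: N1(1 - 0.414·0.375) = 492 - 0.414·545.
So N1* = 266/0.845 = 315, and then N2* = 545 - 0.375·315 = 427.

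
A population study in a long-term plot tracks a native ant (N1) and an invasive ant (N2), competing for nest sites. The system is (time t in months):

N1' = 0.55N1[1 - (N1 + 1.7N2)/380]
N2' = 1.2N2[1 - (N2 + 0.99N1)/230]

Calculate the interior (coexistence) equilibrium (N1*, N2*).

Setting both brackets to zero gives the nullclines N1 + 1.7N2 = 380 and 0.99N1 + N2 = 230.
Substituting N2 = 230 - 0.99N1 into the first: N1(1 - 1.7·0.99) = 380 - 1.7·230.
So N1* = -11/-0.683 = 16.1, and then N2* = 230 - 0.99·16.1 = 214.

N1* ≈ 16.1, N2* ≈ 214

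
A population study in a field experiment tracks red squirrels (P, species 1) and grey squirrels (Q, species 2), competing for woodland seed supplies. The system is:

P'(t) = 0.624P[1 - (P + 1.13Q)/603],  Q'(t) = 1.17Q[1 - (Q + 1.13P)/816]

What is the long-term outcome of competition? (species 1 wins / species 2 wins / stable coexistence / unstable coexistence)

Compare the nullcline intercepts: K1/α12 = 603/1.13 = 534 < K2 = 816; K2/α21 = 816/1.13 = 722 > K1 = 603.
Since the inequalities point opposite ways, species 2 can invade but species 1 cannot.

species 2 excludes species 1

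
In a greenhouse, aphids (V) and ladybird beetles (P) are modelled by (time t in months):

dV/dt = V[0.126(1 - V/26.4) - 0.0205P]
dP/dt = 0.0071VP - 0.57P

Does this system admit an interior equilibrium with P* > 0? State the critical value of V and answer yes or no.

The predator equation gives dP/dt > 0 only when V > 0.57/0.0071 = 80.3.
Without the predator, V → K = 26.4. Since 26.4 < 80.3, the predator cannot invade.

Threshold V = 80.3; K < 80.3, so no, the predator goes extinct.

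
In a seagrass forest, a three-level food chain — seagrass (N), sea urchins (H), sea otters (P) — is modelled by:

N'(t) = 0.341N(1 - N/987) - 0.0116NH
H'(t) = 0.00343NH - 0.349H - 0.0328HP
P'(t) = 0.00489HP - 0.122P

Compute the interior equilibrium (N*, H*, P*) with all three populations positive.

From dP/dt = 0: 0.00489H* = 0.122, so H* = 24.9.
From dN/dt = 0: 0.341(1 - N*/987) = 0.0116·24.9, giving N* = 987·(1 - 0.849) = 149.
From dH/dt = 0: 0.00343·149 - 0.349 = 0.0328P*, so P* = 0.163/0.0328 = 4.98.

N* ≈ 149, H* ≈ 24.9, P* ≈ 4.98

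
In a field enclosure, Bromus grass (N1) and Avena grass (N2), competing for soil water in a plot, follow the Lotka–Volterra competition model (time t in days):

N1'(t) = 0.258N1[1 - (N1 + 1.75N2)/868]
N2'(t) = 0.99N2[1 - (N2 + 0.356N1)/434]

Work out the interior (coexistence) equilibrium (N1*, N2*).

N1* ≈ 288, N2* ≈ 332

Setting both brackets to zero gives the nullclines N1 + 1.75N2 = 868 and 0.356N1 + N2 = 434.
Substituting N2 = 434 - 0.356N1 into the first: N1(1 - 1.75·0.356) = 868 - 1.75·434.
So N1* = 108/0.377 = 288, and then N2* = 434 - 0.356·288 = 332.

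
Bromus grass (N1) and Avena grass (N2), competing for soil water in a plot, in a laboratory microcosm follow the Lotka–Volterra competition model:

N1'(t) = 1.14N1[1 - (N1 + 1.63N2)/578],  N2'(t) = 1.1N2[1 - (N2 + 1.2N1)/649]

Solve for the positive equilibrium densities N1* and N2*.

Setting both brackets to zero gives the nullclines N1 + 1.63N2 = 578 and 1.2N1 + N2 = 649.
Substituting N2 = 649 - 1.2N1 into the first: N1(1 - 1.63·1.2) = 578 - 1.63·649.
So N1* = -480/-0.956 = 502, and then N2* = 649 - 1.2·502 = 46.7.

N1* ≈ 502, N2* ≈ 46.7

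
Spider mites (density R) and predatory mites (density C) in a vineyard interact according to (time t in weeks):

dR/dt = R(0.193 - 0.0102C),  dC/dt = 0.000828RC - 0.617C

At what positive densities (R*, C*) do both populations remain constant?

Set dC/dt = 0 with C > 0: 0.000828R - 0.617 = 0, so R* = 0.617/0.000828 = 745.
Set dR/dt = 0 with R > 0: 0.193 - 0.0102C = 0, so C* = 0.193/0.0102 = 18.9.

R* ≈ 745, C* ≈ 18.9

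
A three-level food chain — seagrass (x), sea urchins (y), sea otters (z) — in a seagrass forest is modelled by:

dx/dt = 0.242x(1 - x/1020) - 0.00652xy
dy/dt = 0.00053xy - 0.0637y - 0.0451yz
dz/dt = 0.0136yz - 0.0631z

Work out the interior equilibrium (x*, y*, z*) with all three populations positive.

From dz/dt = 0: 0.0136y* = 0.0631, so y* = 4.64.
From dx/dt = 0: 0.242(1 - x*/1020) = 0.00652·4.64, giving x* = 1020·(1 - 0.125) = 892.
From dy/dt = 0: 0.00053·892 - 0.0637 = 0.0451z*, so z* = 0.409/0.0451 = 9.08.

x* ≈ 892, y* ≈ 4.64, z* ≈ 9.08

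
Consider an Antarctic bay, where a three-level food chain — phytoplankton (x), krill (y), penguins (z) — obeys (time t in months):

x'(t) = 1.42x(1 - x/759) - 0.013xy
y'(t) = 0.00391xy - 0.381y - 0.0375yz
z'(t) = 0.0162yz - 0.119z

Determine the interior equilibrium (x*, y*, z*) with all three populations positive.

From dz/dt = 0: 0.0162y* = 0.119, so y* = 7.35.
From dx/dt = 0: 1.42(1 - x*/759) = 0.013·7.35, giving x* = 759·(1 - 0.0672) = 708.
From dy/dt = 0: 0.00391·708 - 0.381 = 0.0375z*, so z* = 2.39/0.0375 = 63.7.

x* ≈ 708, y* ≈ 7.35, z* ≈ 63.7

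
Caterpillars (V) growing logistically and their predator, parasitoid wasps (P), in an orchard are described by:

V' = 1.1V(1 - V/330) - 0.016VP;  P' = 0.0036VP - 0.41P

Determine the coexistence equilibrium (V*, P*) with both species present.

V* ≈ 114, P* ≈ 45

From dP/dt = 0 with P > 0: 0.0036V* = 0.41, so V* = 114.
Substitute into dV/dt = 0: 1.1(1 - 114/330) = 0.016P*.
The bracket is 0.655, giving P* = 0.72/0.016 = 45.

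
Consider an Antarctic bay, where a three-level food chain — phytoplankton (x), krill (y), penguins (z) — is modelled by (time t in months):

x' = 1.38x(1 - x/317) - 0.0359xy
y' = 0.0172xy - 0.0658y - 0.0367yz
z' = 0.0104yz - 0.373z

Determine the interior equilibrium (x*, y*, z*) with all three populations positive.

From dz/dt = 0: 0.0104y* = 0.373, so y* = 35.9.
From dx/dt = 0: 1.38(1 - x*/317) = 0.0359·35.9, giving x* = 317·(1 - 0.933) = 21.2.
From dy/dt = 0: 0.0172·21.2 - 0.0658 = 0.0367z*, so z* = 0.299/0.0367 = 8.16.

x* ≈ 21.2, y* ≈ 35.9, z* ≈ 8.16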